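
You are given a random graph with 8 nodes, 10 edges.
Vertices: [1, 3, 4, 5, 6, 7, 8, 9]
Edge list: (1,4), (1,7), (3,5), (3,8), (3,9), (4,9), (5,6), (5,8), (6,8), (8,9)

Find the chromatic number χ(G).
Clique number ω(G) = 3 (lower bound: χ ≥ ω).
The clique on [3, 8, 9] has size 3, forcing χ ≥ 3, and the coloring below uses 3 colors, so χ(G) = 3.
A valid 3-coloring: color 1: [4, 7, 8]; color 2: [1, 3, 6]; color 3: [5, 9].

χ(G) = 3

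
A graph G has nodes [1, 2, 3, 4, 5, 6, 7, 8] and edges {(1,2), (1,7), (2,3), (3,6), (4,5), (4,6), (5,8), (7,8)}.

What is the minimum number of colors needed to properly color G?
Clique number ω(G) = 2 (lower bound: χ ≥ ω).
The graph is bipartite (no odd cycle), so 2 colors suffice: χ(G) = 2.
A valid 2-coloring: color 1: [1, 3, 4, 8]; color 2: [2, 5, 6, 7].

χ(G) = 2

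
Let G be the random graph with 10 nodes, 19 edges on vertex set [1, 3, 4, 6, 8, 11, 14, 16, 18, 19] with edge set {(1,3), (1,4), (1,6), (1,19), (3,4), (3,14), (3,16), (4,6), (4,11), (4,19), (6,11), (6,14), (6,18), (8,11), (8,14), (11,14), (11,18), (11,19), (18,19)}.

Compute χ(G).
Clique number ω(G) = 3 (lower bound: χ ≥ ω).
The clique on [8, 11, 14] has size 3, forcing χ ≥ 3, and the coloring below uses 3 colors, so χ(G) = 3.
A valid 3-coloring: color 1: [1, 11, 16]; color 2: [4, 14, 18]; color 3: [3, 6, 8, 19].

χ(G) = 3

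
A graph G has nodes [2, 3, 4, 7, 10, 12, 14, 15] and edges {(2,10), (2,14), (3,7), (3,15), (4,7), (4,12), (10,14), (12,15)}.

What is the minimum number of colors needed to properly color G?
Clique number ω(G) = 3 (lower bound: χ ≥ ω).
The clique on [2, 10, 14] has size 3, forcing χ ≥ 3, and the coloring below uses 3 colors, so χ(G) = 3.
A valid 3-coloring: color 1: [2, 7, 12]; color 2: [3, 4, 10]; color 3: [14, 15].

χ(G) = 3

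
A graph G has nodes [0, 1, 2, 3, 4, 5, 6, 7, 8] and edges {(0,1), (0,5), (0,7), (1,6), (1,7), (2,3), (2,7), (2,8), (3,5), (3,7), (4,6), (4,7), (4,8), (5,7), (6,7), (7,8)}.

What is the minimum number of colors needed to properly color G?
χ(G) = 3

Clique number ω(G) = 3 (lower bound: χ ≥ ω).
The clique on [0, 1, 7] has size 3, forcing χ ≥ 3, and the coloring below uses 3 colors, so χ(G) = 3.
A valid 3-coloring: color 1: [7]; color 2: [1, 2, 4, 5]; color 3: [0, 3, 6, 8].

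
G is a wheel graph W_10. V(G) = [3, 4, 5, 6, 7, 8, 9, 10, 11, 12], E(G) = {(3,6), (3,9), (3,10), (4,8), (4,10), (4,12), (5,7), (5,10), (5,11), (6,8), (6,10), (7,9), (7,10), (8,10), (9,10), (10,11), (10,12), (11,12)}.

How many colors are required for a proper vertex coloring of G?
Clique number ω(G) = 3 (lower bound: χ ≥ ω).
Odd cycle [7, 9, 3, 6, 8, 4, 12, 11, 5] needs 3 colors (χ ≥ 3).
Vertex 10 is adjacent to every vertex of [3, 4, 5, 6, 7, 8, 9, 11, 12], which already need 3 colors among themselves, so 10 needs a new color (χ ≥ 4).
The coloring below uses 4 colors, so χ(G) = 4.
A valid 4-coloring: color 1: [10]; color 2: [3, 7, 8, 11]; color 3: [4, 5, 6, 9]; color 4: [12].

χ(G) = 4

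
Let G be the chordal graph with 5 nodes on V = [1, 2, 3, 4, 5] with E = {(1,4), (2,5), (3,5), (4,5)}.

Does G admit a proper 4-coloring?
A valid 4-coloring: color 1: [1, 5]; color 2: [2, 3, 4].
(χ(G) = 2 ≤ 4.)

Yes, G is 4-colorable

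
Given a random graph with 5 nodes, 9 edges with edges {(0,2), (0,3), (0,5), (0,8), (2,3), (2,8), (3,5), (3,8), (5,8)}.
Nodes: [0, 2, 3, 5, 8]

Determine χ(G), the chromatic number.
χ(G) = 4

Clique number ω(G) = 4 (lower bound: χ ≥ ω).
The clique on [0, 2, 3, 8] has size 4, forcing χ ≥ 4, and the coloring below uses 4 colors, so χ(G) = 4.
A valid 4-coloring: color 1: [0]; color 2: [8]; color 3: [3]; color 4: [2, 5].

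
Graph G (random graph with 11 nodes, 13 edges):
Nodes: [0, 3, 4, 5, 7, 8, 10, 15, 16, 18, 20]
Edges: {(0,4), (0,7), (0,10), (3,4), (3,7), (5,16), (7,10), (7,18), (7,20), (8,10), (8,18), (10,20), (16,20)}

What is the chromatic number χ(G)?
χ(G) = 3

Clique number ω(G) = 3 (lower bound: χ ≥ ω).
The clique on [0, 7, 10] has size 3, forcing χ ≥ 3, and the coloring below uses 3 colors, so χ(G) = 3.
A valid 3-coloring: color 1: [4, 7, 8, 15, 16]; color 2: [3, 5, 10, 18]; color 3: [0, 20].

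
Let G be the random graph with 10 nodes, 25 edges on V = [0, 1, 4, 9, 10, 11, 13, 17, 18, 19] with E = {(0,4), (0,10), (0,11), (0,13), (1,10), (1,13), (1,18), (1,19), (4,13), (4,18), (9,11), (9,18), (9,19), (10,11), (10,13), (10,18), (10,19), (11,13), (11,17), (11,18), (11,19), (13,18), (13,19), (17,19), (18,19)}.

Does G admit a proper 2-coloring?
The clique on vertices [1, 10, 13, 18, 19] has size 5 > 2, so it alone needs 5 colors.

No, G is not 2-colorable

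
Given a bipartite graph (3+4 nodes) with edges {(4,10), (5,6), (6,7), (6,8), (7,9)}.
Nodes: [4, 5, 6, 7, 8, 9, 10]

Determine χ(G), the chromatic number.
Clique number ω(G) = 2 (lower bound: χ ≥ ω).
The graph is bipartite (no odd cycle), so 2 colors suffice: χ(G) = 2.
A valid 2-coloring: color 1: [4, 6, 9]; color 2: [5, 7, 8, 10].

χ(G) = 2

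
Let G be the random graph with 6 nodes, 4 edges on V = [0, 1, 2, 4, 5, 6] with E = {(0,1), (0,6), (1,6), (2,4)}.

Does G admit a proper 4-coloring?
Yes, G is 4-colorable

A valid 4-coloring: color 1: [2, 5, 6]; color 2: [0, 4]; color 3: [1].
(χ(G) = 3 ≤ 4.)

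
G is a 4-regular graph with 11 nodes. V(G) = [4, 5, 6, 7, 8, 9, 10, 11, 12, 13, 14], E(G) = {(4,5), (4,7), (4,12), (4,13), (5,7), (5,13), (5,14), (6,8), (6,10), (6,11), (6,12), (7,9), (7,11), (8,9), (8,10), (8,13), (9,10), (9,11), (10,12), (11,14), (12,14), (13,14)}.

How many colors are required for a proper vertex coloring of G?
χ(G) = 3

Clique number ω(G) = 3 (lower bound: χ ≥ ω).
The clique on [4, 5, 13] has size 3, forcing χ ≥ 3, and the coloring below uses 3 colors, so χ(G) = 3.
A valid 3-coloring: color 1: [7, 10, 13]; color 2: [5, 8, 11, 12]; color 3: [4, 6, 9, 14].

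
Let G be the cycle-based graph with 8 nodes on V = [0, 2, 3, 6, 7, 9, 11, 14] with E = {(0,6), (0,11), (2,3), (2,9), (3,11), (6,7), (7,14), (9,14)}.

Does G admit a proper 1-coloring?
No, G is not 1-colorable

Edge (0,11) forces its endpoints to differ, so 1 color is not enough.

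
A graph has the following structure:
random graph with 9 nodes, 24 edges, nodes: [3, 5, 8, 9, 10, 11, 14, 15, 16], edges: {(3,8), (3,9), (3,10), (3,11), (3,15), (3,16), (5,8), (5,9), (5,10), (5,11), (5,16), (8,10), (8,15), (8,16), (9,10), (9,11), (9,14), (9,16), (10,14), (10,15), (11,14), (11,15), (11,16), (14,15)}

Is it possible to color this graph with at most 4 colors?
A valid 4-coloring: color 1: [9, 15]; color 2: [3, 5, 14]; color 3: [8, 11]; color 4: [10, 16].
(χ(G) = 4 ≤ 4.)

Yes, G is 4-colorable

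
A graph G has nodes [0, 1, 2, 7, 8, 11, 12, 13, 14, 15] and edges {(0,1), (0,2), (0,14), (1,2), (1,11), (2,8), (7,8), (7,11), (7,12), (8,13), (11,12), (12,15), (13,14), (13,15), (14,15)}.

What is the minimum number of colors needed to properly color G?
χ(G) = 3

Clique number ω(G) = 3 (lower bound: χ ≥ ω).
The clique on [0, 1, 2] has size 3, forcing χ ≥ 3, and the coloring below uses 3 colors, so χ(G) = 3.
A valid 3-coloring: color 1: [0, 7, 13]; color 2: [1, 8, 12, 14]; color 3: [2, 11, 15].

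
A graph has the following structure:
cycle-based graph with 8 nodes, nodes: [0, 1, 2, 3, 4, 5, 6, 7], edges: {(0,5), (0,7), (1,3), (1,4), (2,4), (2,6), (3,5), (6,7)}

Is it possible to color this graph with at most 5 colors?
Yes, G is 5-colorable

A valid 5-coloring: color 1: [0, 3, 4, 6]; color 2: [1, 2, 5, 7].
(χ(G) = 2 ≤ 5.)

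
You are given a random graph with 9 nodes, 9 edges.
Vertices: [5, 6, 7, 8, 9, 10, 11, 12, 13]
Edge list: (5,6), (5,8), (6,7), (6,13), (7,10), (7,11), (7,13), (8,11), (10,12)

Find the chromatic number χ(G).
χ(G) = 3

Clique number ω(G) = 3 (lower bound: χ ≥ ω).
The clique on [6, 7, 13] has size 3, forcing χ ≥ 3, and the coloring below uses 3 colors, so χ(G) = 3.
A valid 3-coloring: color 1: [7, 8, 9, 12]; color 2: [6, 10, 11]; color 3: [5, 13].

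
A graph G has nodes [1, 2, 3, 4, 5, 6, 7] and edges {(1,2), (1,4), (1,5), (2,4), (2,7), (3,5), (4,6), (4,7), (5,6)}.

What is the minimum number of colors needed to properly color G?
χ(G) = 3

Clique number ω(G) = 3 (lower bound: χ ≥ ω).
The clique on [1, 2, 4] has size 3, forcing χ ≥ 3, and the coloring below uses 3 colors, so χ(G) = 3.
A valid 3-coloring: color 1: [4, 5]; color 2: [2, 3, 6]; color 3: [1, 7].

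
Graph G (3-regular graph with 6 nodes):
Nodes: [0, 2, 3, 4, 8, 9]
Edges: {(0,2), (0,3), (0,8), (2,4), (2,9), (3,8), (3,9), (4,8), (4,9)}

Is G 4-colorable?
Yes, G is 4-colorable

A valid 4-coloring: color 1: [2, 3]; color 2: [0, 4]; color 3: [8, 9].
(χ(G) = 3 ≤ 4.)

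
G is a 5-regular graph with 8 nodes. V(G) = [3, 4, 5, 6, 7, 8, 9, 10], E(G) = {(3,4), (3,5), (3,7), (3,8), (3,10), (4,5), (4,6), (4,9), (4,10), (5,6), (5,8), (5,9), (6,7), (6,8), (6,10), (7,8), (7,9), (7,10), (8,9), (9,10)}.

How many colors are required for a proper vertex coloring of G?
Clique number ω(G) = 3 (lower bound: χ ≥ ω).
Odd cycle [8, 7, 10, 4, 5] needs 3 colors (χ ≥ 3).
Vertex 3 is adjacent to every vertex of [4, 5, 7, 8, 10], which already need 3 colors among themselves, so 3 needs a new color (χ ≥ 4).
The coloring below uses 4 colors, so χ(G) = 4.
A valid 4-coloring: color 1: [4, 7]; color 2: [5, 10]; color 3: [3, 6, 9]; color 4: [8].

χ(G) = 4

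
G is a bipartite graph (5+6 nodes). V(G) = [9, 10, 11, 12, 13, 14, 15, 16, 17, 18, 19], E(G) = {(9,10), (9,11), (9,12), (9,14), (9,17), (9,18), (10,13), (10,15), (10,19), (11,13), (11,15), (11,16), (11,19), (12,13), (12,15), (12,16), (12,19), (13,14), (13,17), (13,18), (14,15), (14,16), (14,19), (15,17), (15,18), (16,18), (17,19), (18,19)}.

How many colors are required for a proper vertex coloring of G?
Clique number ω(G) = 2 (lower bound: χ ≥ ω).
The graph is bipartite (no odd cycle), so 2 colors suffice: χ(G) = 2.
A valid 2-coloring: color 1: [9, 13, 15, 16, 19]; color 2: [10, 11, 12, 14, 17, 18].

χ(G) = 2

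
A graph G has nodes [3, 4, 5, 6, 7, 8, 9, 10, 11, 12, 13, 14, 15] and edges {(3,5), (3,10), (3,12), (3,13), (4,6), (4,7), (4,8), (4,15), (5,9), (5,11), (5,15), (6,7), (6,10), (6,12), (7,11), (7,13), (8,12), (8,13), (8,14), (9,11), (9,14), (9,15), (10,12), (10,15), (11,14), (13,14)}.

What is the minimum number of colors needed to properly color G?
Clique number ω(G) = 3 (lower bound: χ ≥ ω).
The clique on [3, 10, 12] has size 3, forcing χ ≥ 3, and the coloring below uses 3 colors, so χ(G) = 3.
A valid 3-coloring: color 1: [5, 7, 12, 14]; color 2: [3, 6, 8, 11, 15]; color 3: [4, 9, 10, 13].

χ(G) = 3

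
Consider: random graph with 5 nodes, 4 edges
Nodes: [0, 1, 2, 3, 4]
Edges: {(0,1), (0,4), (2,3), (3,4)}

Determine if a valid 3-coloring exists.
A valid 3-coloring: color 1: [0, 3]; color 2: [1, 2, 4].
(χ(G) = 2 ≤ 3.)

Yes, G is 3-colorable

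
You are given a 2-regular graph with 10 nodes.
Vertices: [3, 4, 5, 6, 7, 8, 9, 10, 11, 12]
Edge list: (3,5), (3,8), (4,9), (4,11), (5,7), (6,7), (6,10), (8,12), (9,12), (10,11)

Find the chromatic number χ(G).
χ(G) = 2

Clique number ω(G) = 2 (lower bound: χ ≥ ω).
The graph is bipartite (no odd cycle), so 2 colors suffice: χ(G) = 2.
A valid 2-coloring: color 1: [5, 6, 8, 9, 11]; color 2: [3, 4, 7, 10, 12].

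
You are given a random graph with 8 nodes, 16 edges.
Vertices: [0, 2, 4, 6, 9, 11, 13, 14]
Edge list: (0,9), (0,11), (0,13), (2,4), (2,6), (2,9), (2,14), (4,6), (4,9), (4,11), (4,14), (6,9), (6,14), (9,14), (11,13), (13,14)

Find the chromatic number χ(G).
Clique number ω(G) = 5 (lower bound: χ ≥ ω).
The clique on [2, 4, 6, 9, 14] has size 5, forcing χ ≥ 5, and the coloring below uses 5 colors, so χ(G) = 5.
A valid 5-coloring: color 1: [4, 13]; color 2: [9, 11]; color 3: [0, 14]; color 4: [2]; color 5: [6].

χ(G) = 5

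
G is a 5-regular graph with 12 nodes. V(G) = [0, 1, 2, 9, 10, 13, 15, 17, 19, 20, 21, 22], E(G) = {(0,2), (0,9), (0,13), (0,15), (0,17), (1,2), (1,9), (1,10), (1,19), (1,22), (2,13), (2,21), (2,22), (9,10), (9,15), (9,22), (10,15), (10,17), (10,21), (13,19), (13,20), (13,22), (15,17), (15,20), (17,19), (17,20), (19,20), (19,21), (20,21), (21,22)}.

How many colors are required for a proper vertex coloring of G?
Clique number ω(G) = 3 (lower bound: χ ≥ ω).
Suppose a proper 3-coloring c exists. The clique [0, 2, 13] takes 3 distinct colors; by symmetry let c(0) = 1, c(2) = 2, c(13) = 3.
- Vertex 22: neighbors [2, 13] already have colors [2, 3] ⇒ c(22) = 1.
- Vertex 1: neighbors [22, 2] already have colors [1, 2] ⇒ c(1) = 3.
- Vertex 21: neighbors [22, 2] already have colors [1, 2] ⇒ c(21) = 3.
- Vertex 9: neighbors [0, 1] already have colors [1, 3] ⇒ c(9) = 2.
- Vertex 15: neighbors [0, 9] already have colors [1, 2] ⇒ c(15) = 3.
- Vertex 17: neighbors [0, 15] already have colors [1, 3] ⇒ c(17) = 2.
- Vertex 19: neighbors [17, 1] already have colors [2, 3] ⇒ c(19) = 1.
- Vertex 20: neighbors [19, 17, 13] already have colors [1, 2, 3] — all 3 colors blocked. Contradiction.
The forced assignments end in a contradiction, so G has no proper 3-coloring (χ ≥ 4).
The coloring below uses 4 colors, so χ(G) = 4.
A valid 4-coloring: color 1: [2, 9, 17]; color 2: [1, 13, 15, 21]; color 3: [0, 10, 19, 22]; color 4: [20].

χ(G) = 4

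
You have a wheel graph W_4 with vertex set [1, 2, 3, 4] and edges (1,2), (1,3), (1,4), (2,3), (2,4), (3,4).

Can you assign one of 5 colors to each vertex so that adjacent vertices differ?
A valid 5-coloring: color 1: [3]; color 2: [1]; color 3: [4]; color 4: [2].
(χ(G) = 4 ≤ 5.)

Yes, G is 5-colorable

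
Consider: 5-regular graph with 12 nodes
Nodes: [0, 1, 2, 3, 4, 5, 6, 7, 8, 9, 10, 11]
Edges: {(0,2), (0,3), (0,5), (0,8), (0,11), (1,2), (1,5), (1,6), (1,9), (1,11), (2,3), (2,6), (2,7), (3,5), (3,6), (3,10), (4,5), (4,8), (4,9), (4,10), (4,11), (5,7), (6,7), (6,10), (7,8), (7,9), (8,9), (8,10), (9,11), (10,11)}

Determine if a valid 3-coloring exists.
No, G is not 3-colorable

Suppose a proper 3-coloring c exists. The clique [0, 2, 3] takes 3 distinct colors; by symmetry let c(0) = 1, c(2) = 2, c(3) = 3.
- Vertex 5: neighbors [0, 3] already have colors [1, 3] ⇒ c(5) = 2.
- Vertex 6: neighbors [2, 3] already have colors [2, 3] ⇒ c(6) = 1.
- Vertex 10: neighbors [6, 3] already have colors [1, 3] ⇒ c(10) = 2.
- Vertex 8: neighbors [0, 10] already have colors [1, 2] ⇒ c(8) = 3.
- Vertex 7: neighbors [6, 2, 8] already have colors [1, 2, 3] — all 3 colors blocked. Contradiction.
The forced assignments end in a contradiction, so G has no proper 3-coloring (χ ≥ 4).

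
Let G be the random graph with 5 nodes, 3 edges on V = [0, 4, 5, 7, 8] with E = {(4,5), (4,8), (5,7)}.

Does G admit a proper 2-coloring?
Yes, G is 2-colorable

A valid 2-coloring: color 1: [0, 5, 8]; color 2: [4, 7].
(χ(G) = 2 ≤ 2.)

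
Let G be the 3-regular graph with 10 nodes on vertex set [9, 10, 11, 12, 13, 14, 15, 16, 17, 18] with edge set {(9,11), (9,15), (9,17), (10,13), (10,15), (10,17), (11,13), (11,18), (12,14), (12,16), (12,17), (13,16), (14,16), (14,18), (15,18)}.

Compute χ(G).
Clique number ω(G) = 3 (lower bound: χ ≥ ω).
The clique on [12, 14, 16] has size 3, forcing χ ≥ 3, and the coloring below uses 3 colors, so χ(G) = 3.
A valid 3-coloring: color 1: [13, 14, 15, 17]; color 2: [10, 11, 16]; color 3: [9, 12, 18].

χ(G) = 3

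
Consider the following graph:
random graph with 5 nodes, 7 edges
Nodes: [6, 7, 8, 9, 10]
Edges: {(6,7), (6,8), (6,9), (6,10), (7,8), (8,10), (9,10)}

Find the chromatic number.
χ(G) = 3

Clique number ω(G) = 3 (lower bound: χ ≥ ω).
The clique on [6, 8, 10] has size 3, forcing χ ≥ 3, and the coloring below uses 3 colors, so χ(G) = 3.
A valid 3-coloring: color 1: [6]; color 2: [7, 10]; color 3: [8, 9].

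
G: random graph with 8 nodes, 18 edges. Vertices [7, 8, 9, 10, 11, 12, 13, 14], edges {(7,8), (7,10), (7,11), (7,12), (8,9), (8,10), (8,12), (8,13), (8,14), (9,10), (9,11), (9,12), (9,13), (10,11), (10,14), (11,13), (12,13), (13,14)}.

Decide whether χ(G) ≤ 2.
The clique on vertices [8, 9, 12, 13] has size 4 > 2, so it alone needs 4 colors.

No, G is not 2-colorable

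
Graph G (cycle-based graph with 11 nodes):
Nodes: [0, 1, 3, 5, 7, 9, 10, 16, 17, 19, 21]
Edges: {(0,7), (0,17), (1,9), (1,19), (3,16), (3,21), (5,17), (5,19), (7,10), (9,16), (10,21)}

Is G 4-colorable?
Yes, G is 4-colorable

A valid 4-coloring: color 1: [0, 3, 5, 9, 10]; color 2: [7, 16, 17, 19, 21]; color 3: [1].
(χ(G) = 3 ≤ 4.)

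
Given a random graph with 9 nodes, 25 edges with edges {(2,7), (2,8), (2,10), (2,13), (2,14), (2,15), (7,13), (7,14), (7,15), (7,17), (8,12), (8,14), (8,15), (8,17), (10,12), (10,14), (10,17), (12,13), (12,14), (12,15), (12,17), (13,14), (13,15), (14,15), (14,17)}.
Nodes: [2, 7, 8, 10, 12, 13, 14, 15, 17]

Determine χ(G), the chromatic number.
Clique number ω(G) = 5 (lower bound: χ ≥ ω).
The clique on [2, 7, 13, 14, 15] has size 5, forcing χ ≥ 5, and the coloring below uses 5 colors, so χ(G) = 5.
A valid 5-coloring: color 1: [14]; color 2: [2, 12]; color 3: [15, 17]; color 4: [8, 10, 13]; color 5: [7].

χ(G) = 5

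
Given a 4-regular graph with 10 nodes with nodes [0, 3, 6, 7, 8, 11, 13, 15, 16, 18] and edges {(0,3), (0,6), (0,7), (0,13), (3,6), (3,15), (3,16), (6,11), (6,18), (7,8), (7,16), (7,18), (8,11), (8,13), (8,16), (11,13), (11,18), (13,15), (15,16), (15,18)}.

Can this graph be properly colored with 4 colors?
Yes, G is 4-colorable

A valid 4-coloring: color 1: [0, 8, 15]; color 2: [3, 7, 11]; color 3: [6, 13, 16]; color 4: [18].
(χ(G) = 4 ≤ 4.)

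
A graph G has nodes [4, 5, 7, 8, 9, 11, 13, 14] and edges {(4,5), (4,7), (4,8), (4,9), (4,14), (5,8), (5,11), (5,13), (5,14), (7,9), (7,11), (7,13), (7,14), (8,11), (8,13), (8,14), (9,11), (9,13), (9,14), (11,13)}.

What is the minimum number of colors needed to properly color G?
Clique number ω(G) = 4 (lower bound: χ ≥ ω).
The clique on [5, 8, 11, 13] has size 4, forcing χ ≥ 4, and the coloring below uses 4 colors, so χ(G) = 4.
A valid 4-coloring: color 1: [4, 13]; color 2: [5, 7]; color 3: [8, 9]; color 4: [11, 14].

χ(G) = 4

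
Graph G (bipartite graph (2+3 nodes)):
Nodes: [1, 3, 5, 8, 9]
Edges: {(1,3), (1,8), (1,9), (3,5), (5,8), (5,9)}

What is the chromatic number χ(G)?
χ(G) = 2

Clique number ω(G) = 2 (lower bound: χ ≥ ω).
The graph is bipartite (no odd cycle), so 2 colors suffice: χ(G) = 2.
A valid 2-coloring: color 1: [1, 5]; color 2: [3, 8, 9].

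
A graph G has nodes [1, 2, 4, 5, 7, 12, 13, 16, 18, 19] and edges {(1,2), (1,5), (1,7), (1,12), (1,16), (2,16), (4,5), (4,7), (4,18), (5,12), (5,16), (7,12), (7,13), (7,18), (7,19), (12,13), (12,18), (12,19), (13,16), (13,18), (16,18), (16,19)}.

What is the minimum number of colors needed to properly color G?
Clique number ω(G) = 4 (lower bound: χ ≥ ω).
The clique on [7, 12, 13, 18] has size 4, forcing χ ≥ 4, and the coloring below uses 4 colors, so χ(G) = 4.
A valid 4-coloring: color 1: [4, 12, 16]; color 2: [2, 5, 7]; color 3: [1, 18, 19]; color 4: [13].

χ(G) = 4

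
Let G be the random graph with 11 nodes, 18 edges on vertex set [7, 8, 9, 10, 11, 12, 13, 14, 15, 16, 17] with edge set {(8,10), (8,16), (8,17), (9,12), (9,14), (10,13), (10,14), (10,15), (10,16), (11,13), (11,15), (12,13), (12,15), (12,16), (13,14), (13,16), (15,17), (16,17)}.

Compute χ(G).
Clique number ω(G) = 3 (lower bound: χ ≥ ω).
The clique on [8, 10, 16] has size 3, forcing χ ≥ 3, and the coloring below uses 3 colors, so χ(G) = 3.
A valid 3-coloring: color 1: [7, 10, 11, 12, 17]; color 2: [14, 15, 16]; color 3: [8, 9, 13].

χ(G) = 3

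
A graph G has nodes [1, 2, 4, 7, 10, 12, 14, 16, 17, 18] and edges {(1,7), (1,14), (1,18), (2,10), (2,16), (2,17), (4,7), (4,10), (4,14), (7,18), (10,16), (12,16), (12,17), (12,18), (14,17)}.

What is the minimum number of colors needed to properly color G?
Clique number ω(G) = 3 (lower bound: χ ≥ ω).
The clique on [1, 7, 18] has size 3, forcing χ ≥ 3, and the coloring below uses 3 colors, so χ(G) = 3.
A valid 3-coloring: color 1: [2, 7, 12, 14]; color 2: [4, 16, 17, 18]; color 3: [1, 10].

χ(G) = 3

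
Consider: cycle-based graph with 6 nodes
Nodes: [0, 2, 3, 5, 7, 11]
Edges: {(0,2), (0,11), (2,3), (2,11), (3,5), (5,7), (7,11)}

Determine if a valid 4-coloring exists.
A valid 4-coloring: color 1: [5, 11]; color 2: [2, 7]; color 3: [0, 3].
(χ(G) = 3 ≤ 4.)

Yes, G is 4-colorable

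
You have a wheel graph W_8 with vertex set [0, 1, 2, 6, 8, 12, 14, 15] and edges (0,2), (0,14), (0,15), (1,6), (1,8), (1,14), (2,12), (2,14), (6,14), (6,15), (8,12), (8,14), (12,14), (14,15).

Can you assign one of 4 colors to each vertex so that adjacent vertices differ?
Yes, G is 4-colorable

A valid 4-coloring: color 1: [14]; color 2: [2, 8, 15]; color 3: [0, 1, 12]; color 4: [6].
(χ(G) = 4 ≤ 4.)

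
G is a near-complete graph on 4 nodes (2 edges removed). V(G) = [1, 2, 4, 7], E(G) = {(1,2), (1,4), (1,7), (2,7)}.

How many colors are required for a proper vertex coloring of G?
Clique number ω(G) = 3 (lower bound: χ ≥ ω).
The clique on [1, 2, 7] has size 3, forcing χ ≥ 3, and the coloring below uses 3 colors, so χ(G) = 3.
A valid 3-coloring: color 1: [1]; color 2: [4, 7]; color 3: [2].

χ(G) = 3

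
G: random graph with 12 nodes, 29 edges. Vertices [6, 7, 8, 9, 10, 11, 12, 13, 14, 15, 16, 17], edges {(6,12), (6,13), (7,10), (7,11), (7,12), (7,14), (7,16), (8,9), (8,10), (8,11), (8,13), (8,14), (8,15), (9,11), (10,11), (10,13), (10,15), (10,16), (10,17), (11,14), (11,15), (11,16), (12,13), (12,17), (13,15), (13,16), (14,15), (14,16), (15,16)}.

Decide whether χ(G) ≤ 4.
A valid 4-coloring: color 1: [9, 10, 12, 14]; color 2: [11, 13, 17]; color 3: [6, 8, 16]; color 4: [7, 15].
(χ(G) = 4 ≤ 4.)

Yes, G is 4-colorable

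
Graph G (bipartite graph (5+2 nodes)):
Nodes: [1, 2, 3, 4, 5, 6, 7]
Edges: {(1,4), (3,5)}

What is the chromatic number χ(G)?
Clique number ω(G) = 2 (lower bound: χ ≥ ω).
The graph is bipartite (no odd cycle), so 2 colors suffice: χ(G) = 2.
A valid 2-coloring: color 1: [1, 2, 3, 6, 7]; color 2: [4, 5].

χ(G) = 2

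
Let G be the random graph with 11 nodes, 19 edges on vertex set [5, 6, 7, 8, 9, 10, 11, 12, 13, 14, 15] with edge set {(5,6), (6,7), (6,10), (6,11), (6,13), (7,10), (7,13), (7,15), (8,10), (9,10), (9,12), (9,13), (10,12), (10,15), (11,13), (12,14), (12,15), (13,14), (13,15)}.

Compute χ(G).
χ(G) = 3

Clique number ω(G) = 3 (lower bound: χ ≥ ω).
The clique on [9, 10, 12] has size 3, forcing χ ≥ 3, and the coloring below uses 3 colors, so χ(G) = 3.
A valid 3-coloring: color 1: [5, 10, 13]; color 2: [6, 8, 9, 14, 15]; color 3: [7, 11, 12].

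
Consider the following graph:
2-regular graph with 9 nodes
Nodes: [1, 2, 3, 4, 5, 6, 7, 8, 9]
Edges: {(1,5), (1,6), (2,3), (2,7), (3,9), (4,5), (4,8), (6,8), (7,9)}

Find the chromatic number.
Clique number ω(G) = 2 (lower bound: χ ≥ ω).
Odd cycle [6, 8, 4, 5, 1] needs 3 colors (χ ≥ 3).
The coloring below uses 3 colors, so χ(G) = 3.
A valid 3-coloring: color 1: [2, 5, 8, 9]; color 2: [1, 3, 4, 7]; color 3: [6].

χ(G) = 3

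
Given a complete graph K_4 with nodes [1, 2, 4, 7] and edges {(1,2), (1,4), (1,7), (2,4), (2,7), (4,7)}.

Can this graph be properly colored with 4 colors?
Yes, G is 4-colorable

A valid 4-coloring: color 1: [4]; color 2: [7]; color 3: [1]; color 4: [2].
(χ(G) = 4 ≤ 4.)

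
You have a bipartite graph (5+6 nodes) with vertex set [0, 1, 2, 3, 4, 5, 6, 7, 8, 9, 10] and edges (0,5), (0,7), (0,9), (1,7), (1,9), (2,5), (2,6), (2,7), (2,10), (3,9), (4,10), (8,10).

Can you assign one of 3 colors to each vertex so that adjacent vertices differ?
A valid 3-coloring: color 1: [0, 1, 2, 3, 4, 8]; color 2: [5, 6, 7, 9, 10].
(χ(G) = 2 ≤ 3.)

Yes, G is 3-colorable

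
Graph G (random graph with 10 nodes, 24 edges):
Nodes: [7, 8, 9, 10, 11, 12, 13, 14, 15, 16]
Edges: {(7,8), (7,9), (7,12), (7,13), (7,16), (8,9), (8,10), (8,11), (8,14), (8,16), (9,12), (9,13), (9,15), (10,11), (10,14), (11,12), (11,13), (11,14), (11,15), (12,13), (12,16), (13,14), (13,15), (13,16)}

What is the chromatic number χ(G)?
χ(G) = 4

Clique number ω(G) = 4 (lower bound: χ ≥ ω).
The clique on [8, 10, 11, 14] has size 4, forcing χ ≥ 4, and the coloring below uses 4 colors, so χ(G) = 4.
A valid 4-coloring: color 1: [8, 13]; color 2: [9, 11, 16]; color 3: [10, 12, 15]; color 4: [7, 14].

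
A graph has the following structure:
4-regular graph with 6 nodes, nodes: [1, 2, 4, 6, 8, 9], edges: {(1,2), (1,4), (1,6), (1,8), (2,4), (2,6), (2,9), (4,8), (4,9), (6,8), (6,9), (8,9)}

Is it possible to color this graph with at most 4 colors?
Yes, G is 4-colorable

A valid 4-coloring: color 1: [4, 6]; color 2: [1, 9]; color 3: [2, 8].
(χ(G) = 3 ≤ 4.)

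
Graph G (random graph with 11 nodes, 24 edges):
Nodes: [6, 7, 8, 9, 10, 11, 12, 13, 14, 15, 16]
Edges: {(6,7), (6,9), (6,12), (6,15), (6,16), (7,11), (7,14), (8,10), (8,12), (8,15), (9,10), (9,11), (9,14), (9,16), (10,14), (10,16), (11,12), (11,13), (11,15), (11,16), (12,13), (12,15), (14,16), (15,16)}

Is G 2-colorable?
No, G is not 2-colorable

The clique on vertices [9, 10, 14, 16] has size 4 > 2, so it alone needs 4 colors.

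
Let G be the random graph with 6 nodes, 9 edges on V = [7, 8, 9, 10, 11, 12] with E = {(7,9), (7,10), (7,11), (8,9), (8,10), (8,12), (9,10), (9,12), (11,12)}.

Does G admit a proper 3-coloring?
A valid 3-coloring: color 1: [9, 11]; color 2: [7, 8]; color 3: [10, 12].
(χ(G) = 3 ≤ 3.)

Yes, G is 3-colorable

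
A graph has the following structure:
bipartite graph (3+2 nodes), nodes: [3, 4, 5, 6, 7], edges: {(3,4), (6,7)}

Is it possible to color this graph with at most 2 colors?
A valid 2-coloring: color 1: [4, 5, 7]; color 2: [3, 6].
(χ(G) = 2 ≤ 2.)

Yes, G is 2-colorable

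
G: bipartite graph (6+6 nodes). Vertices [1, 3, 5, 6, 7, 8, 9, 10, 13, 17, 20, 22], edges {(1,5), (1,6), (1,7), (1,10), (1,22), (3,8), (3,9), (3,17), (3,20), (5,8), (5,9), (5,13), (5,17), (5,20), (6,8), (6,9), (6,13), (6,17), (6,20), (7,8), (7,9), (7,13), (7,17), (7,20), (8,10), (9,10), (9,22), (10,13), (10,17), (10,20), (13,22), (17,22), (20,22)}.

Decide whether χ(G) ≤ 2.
Yes, G is 2-colorable

A valid 2-coloring: color 1: [3, 5, 6, 7, 10, 22]; color 2: [1, 8, 9, 13, 17, 20].
(χ(G) = 2 ≤ 2.)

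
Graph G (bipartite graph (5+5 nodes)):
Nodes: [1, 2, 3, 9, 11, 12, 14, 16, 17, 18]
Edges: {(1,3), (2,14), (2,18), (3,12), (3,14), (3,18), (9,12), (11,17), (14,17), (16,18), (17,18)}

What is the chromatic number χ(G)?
χ(G) = 2

Clique number ω(G) = 2 (lower bound: χ ≥ ω).
The graph is bipartite (no odd cycle), so 2 colors suffice: χ(G) = 2.
A valid 2-coloring: color 1: [1, 11, 12, 14, 18]; color 2: [2, 3, 9, 16, 17].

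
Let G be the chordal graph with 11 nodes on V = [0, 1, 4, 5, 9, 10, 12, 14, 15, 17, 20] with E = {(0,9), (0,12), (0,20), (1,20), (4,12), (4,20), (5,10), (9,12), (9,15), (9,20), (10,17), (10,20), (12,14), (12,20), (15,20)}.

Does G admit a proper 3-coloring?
No, G is not 3-colorable

The clique on vertices [0, 9, 12, 20] has size 4 > 3, so it alone needs 4 colors.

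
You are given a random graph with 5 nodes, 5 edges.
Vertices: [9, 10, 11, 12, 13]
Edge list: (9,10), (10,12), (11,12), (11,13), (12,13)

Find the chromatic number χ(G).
Clique number ω(G) = 3 (lower bound: χ ≥ ω).
The clique on [11, 12, 13] has size 3, forcing χ ≥ 3, and the coloring below uses 3 colors, so χ(G) = 3.
A valid 3-coloring: color 1: [9, 12]; color 2: [10, 13]; color 3: [11].

χ(G) = 3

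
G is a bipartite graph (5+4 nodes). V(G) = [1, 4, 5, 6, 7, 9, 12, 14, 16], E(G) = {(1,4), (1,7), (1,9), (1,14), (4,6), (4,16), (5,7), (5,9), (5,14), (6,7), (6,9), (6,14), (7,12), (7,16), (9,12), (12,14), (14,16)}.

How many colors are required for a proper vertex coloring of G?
Clique number ω(G) = 2 (lower bound: χ ≥ ω).
The graph is bipartite (no odd cycle), so 2 colors suffice: χ(G) = 2.
A valid 2-coloring: color 1: [4, 7, 9, 14]; color 2: [1, 5, 6, 12, 16].

χ(G) = 2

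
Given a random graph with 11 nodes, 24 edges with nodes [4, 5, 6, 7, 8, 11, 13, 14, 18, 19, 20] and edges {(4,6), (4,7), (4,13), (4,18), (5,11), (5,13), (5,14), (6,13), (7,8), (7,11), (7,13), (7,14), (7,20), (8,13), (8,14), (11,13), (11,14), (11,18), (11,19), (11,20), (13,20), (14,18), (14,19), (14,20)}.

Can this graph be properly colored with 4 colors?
Yes, G is 4-colorable

A valid 4-coloring: color 1: [13, 14]; color 2: [4, 8, 11]; color 3: [5, 6, 7, 18, 19]; color 4: [20].
(χ(G) = 4 ≤ 4.)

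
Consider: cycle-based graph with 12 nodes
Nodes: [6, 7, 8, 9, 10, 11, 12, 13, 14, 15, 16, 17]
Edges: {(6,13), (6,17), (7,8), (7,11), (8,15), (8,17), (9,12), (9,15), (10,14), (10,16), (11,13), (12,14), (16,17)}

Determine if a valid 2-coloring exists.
Yes, G is 2-colorable

A valid 2-coloring: color 1: [7, 10, 12, 13, 15, 17]; color 2: [6, 8, 9, 11, 14, 16].
(χ(G) = 2 ≤ 2.)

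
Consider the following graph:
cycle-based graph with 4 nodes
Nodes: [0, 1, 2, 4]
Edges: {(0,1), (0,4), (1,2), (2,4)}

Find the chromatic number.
Clique number ω(G) = 2 (lower bound: χ ≥ ω).
The graph is bipartite (no odd cycle), so 2 colors suffice: χ(G) = 2.
A valid 2-coloring: color 1: [0, 2]; color 2: [1, 4].

χ(G) = 2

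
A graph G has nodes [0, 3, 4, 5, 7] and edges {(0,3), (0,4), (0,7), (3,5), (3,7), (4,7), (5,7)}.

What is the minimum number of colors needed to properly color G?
Clique number ω(G) = 3 (lower bound: χ ≥ ω).
The clique on [0, 3, 7] has size 3, forcing χ ≥ 3, and the coloring below uses 3 colors, so χ(G) = 3.
A valid 3-coloring: color 1: [7]; color 2: [3, 4]; color 3: [0, 5].

χ(G) = 3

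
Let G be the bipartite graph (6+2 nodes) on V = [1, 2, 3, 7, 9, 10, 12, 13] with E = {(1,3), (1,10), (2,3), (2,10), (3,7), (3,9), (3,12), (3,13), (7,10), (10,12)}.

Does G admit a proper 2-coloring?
A valid 2-coloring: color 1: [3, 10]; color 2: [1, 2, 7, 9, 12, 13].
(χ(G) = 2 ≤ 2.)

Yes, G is 2-colorable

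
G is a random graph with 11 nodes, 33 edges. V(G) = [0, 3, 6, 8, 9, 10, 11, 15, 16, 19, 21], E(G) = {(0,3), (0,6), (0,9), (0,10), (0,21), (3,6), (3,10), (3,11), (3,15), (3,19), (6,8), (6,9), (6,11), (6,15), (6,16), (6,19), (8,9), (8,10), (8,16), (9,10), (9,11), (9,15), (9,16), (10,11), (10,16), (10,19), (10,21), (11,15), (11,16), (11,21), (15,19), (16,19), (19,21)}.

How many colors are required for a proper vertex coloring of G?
χ(G) = 4

Clique number ω(G) = 4 (lower bound: χ ≥ ω).
The clique on [8, 9, 10, 16] has size 4, forcing χ ≥ 4, and the coloring below uses 4 colors, so χ(G) = 4.
A valid 4-coloring: color 1: [6, 10]; color 2: [0, 8, 11, 19]; color 3: [3, 9, 21]; color 4: [15, 16].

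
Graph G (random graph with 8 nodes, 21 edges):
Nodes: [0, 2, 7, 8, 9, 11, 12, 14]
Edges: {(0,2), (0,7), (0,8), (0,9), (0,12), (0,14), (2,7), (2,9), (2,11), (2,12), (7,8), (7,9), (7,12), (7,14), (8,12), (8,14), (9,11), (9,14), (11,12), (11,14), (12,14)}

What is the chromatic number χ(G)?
Clique number ω(G) = 5 (lower bound: χ ≥ ω).
The clique on [0, 7, 8, 12, 14] has size 5, forcing χ ≥ 5, and the coloring below uses 5 colors, so χ(G) = 5.
A valid 5-coloring: color 1: [0, 11]; color 2: [7]; color 3: [2, 14]; color 4: [9, 12]; color 5: [8].

χ(G) = 5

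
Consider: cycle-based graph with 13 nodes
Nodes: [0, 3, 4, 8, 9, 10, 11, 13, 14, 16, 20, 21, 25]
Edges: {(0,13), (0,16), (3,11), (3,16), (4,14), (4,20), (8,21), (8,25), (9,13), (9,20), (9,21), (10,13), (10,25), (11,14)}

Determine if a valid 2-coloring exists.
No, G is not 2-colorable

Odd cycle [0, 13, 9, 20, 4, 14, 11, 3, 16] needs 3 colors (χ ≥ 3).
Hence χ(G) ≥ 3 > 2, so no proper 2-coloring exists.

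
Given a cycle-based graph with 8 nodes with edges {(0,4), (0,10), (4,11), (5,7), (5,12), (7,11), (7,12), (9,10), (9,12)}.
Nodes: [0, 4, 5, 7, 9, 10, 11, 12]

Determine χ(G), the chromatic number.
Clique number ω(G) = 3 (lower bound: χ ≥ ω).
The clique on [5, 7, 12] has size 3, forcing χ ≥ 3, and the coloring below uses 3 colors, so χ(G) = 3.
A valid 3-coloring: color 1: [0, 11, 12]; color 2: [4, 7, 10]; color 3: [5, 9].

χ(G) = 3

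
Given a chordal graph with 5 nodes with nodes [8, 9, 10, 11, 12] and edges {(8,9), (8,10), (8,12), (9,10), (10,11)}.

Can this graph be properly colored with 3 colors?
Yes, G is 3-colorable

A valid 3-coloring: color 1: [10, 12]; color 2: [8, 11]; color 3: [9].
(χ(G) = 3 ≤ 3.)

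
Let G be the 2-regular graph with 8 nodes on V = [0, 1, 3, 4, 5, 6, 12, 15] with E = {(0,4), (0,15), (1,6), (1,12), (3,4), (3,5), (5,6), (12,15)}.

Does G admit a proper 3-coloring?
Yes, G is 3-colorable

A valid 3-coloring: color 1: [0, 3, 6, 12]; color 2: [1, 4, 5, 15].
(χ(G) = 2 ≤ 3.)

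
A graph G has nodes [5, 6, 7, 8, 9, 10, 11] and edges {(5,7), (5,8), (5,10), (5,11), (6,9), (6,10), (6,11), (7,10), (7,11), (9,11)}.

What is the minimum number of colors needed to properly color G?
Clique number ω(G) = 3 (lower bound: χ ≥ ω).
The clique on [6, 9, 11] has size 3, forcing χ ≥ 3, and the coloring below uses 3 colors, so χ(G) = 3.
A valid 3-coloring: color 1: [5, 9]; color 2: [8, 10, 11]; color 3: [6, 7].

χ(G) = 3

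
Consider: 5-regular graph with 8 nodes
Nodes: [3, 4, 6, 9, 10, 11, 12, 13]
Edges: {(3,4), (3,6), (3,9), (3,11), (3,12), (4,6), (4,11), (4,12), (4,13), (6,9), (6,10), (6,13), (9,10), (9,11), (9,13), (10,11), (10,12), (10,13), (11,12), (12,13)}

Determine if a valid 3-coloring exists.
No, G is not 3-colorable

The clique on vertices [6, 9, 10, 13] has size 4 > 3, so it alone needs 4 colors.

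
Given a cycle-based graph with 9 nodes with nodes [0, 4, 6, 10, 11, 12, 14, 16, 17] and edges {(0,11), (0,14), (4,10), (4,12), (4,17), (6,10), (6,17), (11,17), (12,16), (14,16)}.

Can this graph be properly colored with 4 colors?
Yes, G is 4-colorable

A valid 4-coloring: color 1: [10, 12, 14, 17]; color 2: [4, 6, 11, 16]; color 3: [0].
(χ(G) = 3 ≤ 4.)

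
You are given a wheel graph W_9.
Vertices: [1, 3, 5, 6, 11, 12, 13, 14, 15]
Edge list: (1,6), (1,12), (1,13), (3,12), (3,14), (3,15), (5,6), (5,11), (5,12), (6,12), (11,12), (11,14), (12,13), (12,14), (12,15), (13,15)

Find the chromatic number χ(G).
χ(G) = 3

Clique number ω(G) = 3 (lower bound: χ ≥ ω).
The clique on [1, 12, 13] has size 3, forcing χ ≥ 3, and the coloring below uses 3 colors, so χ(G) = 3.
A valid 3-coloring: color 1: [12]; color 2: [3, 6, 11, 13]; color 3: [1, 5, 14, 15].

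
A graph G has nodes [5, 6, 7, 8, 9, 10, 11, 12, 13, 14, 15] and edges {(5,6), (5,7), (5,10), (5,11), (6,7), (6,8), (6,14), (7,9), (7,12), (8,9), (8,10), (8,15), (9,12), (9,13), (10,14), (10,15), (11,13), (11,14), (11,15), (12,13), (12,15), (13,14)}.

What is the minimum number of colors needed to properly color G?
Clique number ω(G) = 3 (lower bound: χ ≥ ω).
The clique on [5, 6, 7] has size 3, forcing χ ≥ 3, and the coloring below uses 3 colors, so χ(G) = 3.
A valid 3-coloring: color 1: [5, 8, 12, 14]; color 2: [7, 13, 15]; color 3: [6, 9, 10, 11].

χ(G) = 3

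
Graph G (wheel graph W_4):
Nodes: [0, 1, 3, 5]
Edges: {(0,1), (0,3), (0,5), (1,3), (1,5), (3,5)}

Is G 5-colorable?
A valid 5-coloring: color 1: [1]; color 2: [3]; color 3: [0]; color 4: [5].
(χ(G) = 4 ≤ 5.)

Yes, G is 5-colorable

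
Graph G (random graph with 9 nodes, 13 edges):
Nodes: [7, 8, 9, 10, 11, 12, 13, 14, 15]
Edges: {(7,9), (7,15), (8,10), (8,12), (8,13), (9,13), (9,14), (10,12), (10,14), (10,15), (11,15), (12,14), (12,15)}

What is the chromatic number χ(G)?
χ(G) = 3

Clique number ω(G) = 3 (lower bound: χ ≥ ω).
The clique on [8, 10, 12] has size 3, forcing χ ≥ 3, and the coloring below uses 3 colors, so χ(G) = 3.
A valid 3-coloring: color 1: [8, 14, 15]; color 2: [9, 11, 12]; color 3: [7, 10, 13].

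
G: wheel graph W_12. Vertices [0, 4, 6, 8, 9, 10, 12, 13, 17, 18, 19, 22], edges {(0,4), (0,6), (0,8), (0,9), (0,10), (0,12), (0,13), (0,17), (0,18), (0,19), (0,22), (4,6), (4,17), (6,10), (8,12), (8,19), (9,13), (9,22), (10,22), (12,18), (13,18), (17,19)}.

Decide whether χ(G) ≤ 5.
A valid 5-coloring: color 1: [0]; color 2: [6, 8, 17, 18, 22]; color 3: [4, 9, 10, 12, 19]; color 4: [13].
(χ(G) = 4 ≤ 5.)

Yes, G is 5-colorable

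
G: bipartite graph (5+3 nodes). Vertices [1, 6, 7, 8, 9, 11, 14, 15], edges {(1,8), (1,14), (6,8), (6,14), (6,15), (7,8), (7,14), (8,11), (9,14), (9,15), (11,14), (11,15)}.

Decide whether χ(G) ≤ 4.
A valid 4-coloring: color 1: [8, 14, 15]; color 2: [1, 6, 7, 9, 11].
(χ(G) = 2 ≤ 4.)

Yes, G is 4-colorable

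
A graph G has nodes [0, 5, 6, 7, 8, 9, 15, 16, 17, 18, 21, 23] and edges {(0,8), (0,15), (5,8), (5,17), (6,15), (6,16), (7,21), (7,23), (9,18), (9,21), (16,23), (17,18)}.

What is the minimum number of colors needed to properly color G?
Clique number ω(G) = 2 (lower bound: χ ≥ ω).
The graph is bipartite (no odd cycle), so 2 colors suffice: χ(G) = 2.
A valid 2-coloring: color 1: [7, 8, 9, 15, 16, 17]; color 2: [0, 5, 6, 18, 21, 23].

χ(G) = 2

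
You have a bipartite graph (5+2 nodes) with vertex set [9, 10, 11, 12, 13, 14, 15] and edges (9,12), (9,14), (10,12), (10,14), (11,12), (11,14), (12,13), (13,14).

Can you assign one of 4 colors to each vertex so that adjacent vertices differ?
Yes, G is 4-colorable

A valid 4-coloring: color 1: [12, 14, 15]; color 2: [9, 10, 11, 13].
(χ(G) = 2 ≤ 4.)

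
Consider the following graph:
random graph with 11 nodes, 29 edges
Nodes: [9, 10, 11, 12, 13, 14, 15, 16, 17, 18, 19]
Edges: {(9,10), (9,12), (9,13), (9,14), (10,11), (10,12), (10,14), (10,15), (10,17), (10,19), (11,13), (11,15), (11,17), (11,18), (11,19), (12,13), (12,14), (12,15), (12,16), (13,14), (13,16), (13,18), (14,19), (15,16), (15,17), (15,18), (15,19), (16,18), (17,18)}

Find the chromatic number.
χ(G) = 5

Clique number ω(G) = 4 (lower bound: χ ≥ ω).
Suppose a proper 4-coloring c exists. The clique [9, 10, 12, 14] takes 4 distinct colors; by symmetry let c(9) = 1, c(10) = 2, c(12) = 3, c(14) = 4.
- Vertex 13: neighbors [9, 12, 14] already have colors [1, 3, 4] ⇒ c(13) = 2.
- Vertex 15: neighbors [10, 12] already have colors [2, 3]; try each remaining color.
- Case c(15) = 1:
  - Vertex 16: neighbors [15, 13, 12] already have colors [1, 2, 3] ⇒ c(16) = 4.
  - Vertex 18: neighbors [15, 13, 16] already have colors [1, 2, 4] ⇒ c(18) = 3.
  - Vertex 11: neighbors [15, 10, 18] already have colors [1, 2, 3] ⇒ c(11) = 4.
  - Vertex 17: neighbors [15, 10, 18, 11] already have colors [1, 2, 3, 4] — all 4 colors blocked. Contradiction.
- Case c(15) = 4:
  - Vertex 16: neighbors [13, 12, 15] already have colors [2, 3, 4] ⇒ c(16) = 1.
  - Vertex 18: neighbors [16, 13, 15] already have colors [1, 2, 4] ⇒ c(18) = 3.
  - Vertex 11: neighbors [10, 18, 15] already have colors [2, 3, 4] ⇒ c(11) = 1.
  - Vertex 17: neighbors [11, 10, 18, 15] already have colors [1, 2, 3, 4] — all 4 colors blocked. Contradiction.
Every case ends in a contradiction, so G has no proper 4-coloring (χ ≥ 5).
The coloring below uses 5 colors, so χ(G) = 5.
A valid 5-coloring: color 1: [14, 15]; color 2: [10, 18]; color 3: [11, 12]; color 4: [13, 17, 19]; color 5: [9, 16].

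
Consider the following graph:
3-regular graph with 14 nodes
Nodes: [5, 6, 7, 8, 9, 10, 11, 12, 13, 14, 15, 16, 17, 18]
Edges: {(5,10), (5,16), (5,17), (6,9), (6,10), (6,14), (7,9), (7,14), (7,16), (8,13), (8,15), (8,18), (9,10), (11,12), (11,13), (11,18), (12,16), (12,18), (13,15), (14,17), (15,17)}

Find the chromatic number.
χ(G) = 3

Clique number ω(G) = 3 (lower bound: χ ≥ ω).
The clique on [6, 9, 10] has size 3, forcing χ ≥ 3, and the coloring below uses 3 colors, so χ(G) = 3.
A valid 3-coloring: color 1: [5, 8, 9, 12, 14]; color 2: [7, 10, 13, 17, 18]; color 3: [6, 11, 15, 16].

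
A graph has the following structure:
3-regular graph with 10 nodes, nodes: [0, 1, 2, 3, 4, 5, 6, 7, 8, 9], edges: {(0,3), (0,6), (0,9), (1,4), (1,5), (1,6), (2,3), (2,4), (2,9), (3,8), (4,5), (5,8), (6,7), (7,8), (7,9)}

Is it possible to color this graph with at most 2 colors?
No, G is not 2-colorable

The clique on vertices [1, 4, 5] has size 3 > 2, so it alone needs 3 colors.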